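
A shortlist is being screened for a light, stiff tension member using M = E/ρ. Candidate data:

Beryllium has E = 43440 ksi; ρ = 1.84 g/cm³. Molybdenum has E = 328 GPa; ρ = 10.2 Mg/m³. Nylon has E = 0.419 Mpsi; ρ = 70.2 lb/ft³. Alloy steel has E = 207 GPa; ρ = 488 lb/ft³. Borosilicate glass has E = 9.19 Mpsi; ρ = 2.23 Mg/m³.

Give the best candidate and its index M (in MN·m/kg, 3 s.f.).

Putting every candidate on a common basis:
  beryllium: E = 299.5 GPa, ρ = 1840 kg/m³
  molybdenum: E = 328.0 GPa, ρ = 10200 kg/m³
  nylon: E = 2.889 GPa, ρ = 1124 kg/m³
  alloy steel: E = 207.0 GPa, ρ = 7817 kg/m³
  borosilicate glass: E = 63.36 GPa, ρ = 2230 kg/m³
  beryllium: M = 163 MN·m/kg
  molybdenum: M = 32.2 MN·m/kg
  borosilicate glass: M = 28.4 MN·m/kg
  alloy steel: M = 26.5 MN·m/kg
  nylon: M = 2.57 MN·m/kg
The maximum is for beryllium.

beryllium, M = 163 MN·m/kg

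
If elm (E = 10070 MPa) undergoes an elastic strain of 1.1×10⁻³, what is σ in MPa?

11.1 MPa

E = 10070 MPa = 10.07 GPa.
σ = E·ε = 10070 MPa × 1.1×10⁻³ = 11.1 MPa.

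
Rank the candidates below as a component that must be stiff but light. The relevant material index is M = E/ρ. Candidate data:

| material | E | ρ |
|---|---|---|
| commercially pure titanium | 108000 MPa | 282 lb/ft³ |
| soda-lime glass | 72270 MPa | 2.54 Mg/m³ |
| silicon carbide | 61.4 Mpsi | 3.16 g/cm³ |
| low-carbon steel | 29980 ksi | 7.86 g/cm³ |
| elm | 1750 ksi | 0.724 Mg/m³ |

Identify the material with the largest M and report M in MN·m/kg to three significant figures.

silicon carbide, M = 134 MN·m/kg

After converting to SI:
  commercially pure titanium: E = 108.0 GPa, ρ = 4517 kg/m³
  soda-lime glass: E = 72.27 GPa, ρ = 2540 kg/m³
  silicon carbide: E = 423.3 GPa, ρ = 3160 kg/m³
  low-carbon steel: E = 206.7 GPa, ρ = 7860 kg/m³
  elm: E = 12.07 GPa, ρ = 724.0 kg/m³
  silicon carbide: M = 134 MN·m/kg
  soda-lime glass: M = 28.5 MN·m/kg
  low-carbon steel: M = 26.3 MN·m/kg
  commercially pure titanium: M = 23.9 MN·m/kg
  elm: M = 16.7 MN·m/kg
Silicon carbide has the largest M.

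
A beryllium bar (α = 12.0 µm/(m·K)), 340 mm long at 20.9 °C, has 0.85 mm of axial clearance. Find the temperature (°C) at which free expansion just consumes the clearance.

α·L₀·ΔT = 0.85 mm ⇒ ΔT = 0.85 / (12.0×10⁻⁶ × 340.0) = 208.3 K.
T = 20.9 + 208.3 = 229.2 °C.

229 °C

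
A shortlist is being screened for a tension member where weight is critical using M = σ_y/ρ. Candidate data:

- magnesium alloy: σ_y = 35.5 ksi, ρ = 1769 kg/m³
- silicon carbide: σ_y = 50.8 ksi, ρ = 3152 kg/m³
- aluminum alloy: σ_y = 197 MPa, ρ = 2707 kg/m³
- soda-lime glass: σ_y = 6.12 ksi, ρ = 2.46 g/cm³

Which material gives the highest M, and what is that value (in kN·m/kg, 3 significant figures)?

Convert each candidate to consistent units, then evaluate M:
  magnesium alloy: σ_y = 244.8 MPa, ρ = 1769 kg/m³
  silicon carbide: σ_y = 350.3 MPa, ρ = 3152 kg/m³
  aluminum alloy: σ_y = 197.0 MPa, ρ = 2707 kg/m³
  soda-lime glass: σ_y = 42.20 MPa, ρ = 2460 kg/m³
  magnesium alloy: M = 138 kN·m/kg
  silicon carbide: M = 111 kN·m/kg
  aluminum alloy: M = 72.8 kN·m/kg
  soda-lime glass: M = 17.2 kN·m/kg
Magnesium alloy has the largest M.

magnesium alloy, M = 138 kN·m/kg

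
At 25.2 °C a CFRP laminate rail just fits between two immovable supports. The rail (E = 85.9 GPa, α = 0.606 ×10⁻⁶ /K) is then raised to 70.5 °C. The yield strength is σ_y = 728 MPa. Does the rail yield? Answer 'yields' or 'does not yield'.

does not yield

ΔT = 45.30 K. Constrained thermal stress σ = E·α·ΔT = 85.90×10³ MPa × 0.606×10⁻⁶ × 45.30 = 2.36 MPa (compressive).
Compare to σ_y = 728 MPa: σ < σ_y, so it does not yield.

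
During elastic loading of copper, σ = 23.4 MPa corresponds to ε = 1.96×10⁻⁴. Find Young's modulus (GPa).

119 GPa

E = σ/ε = 23.4 MPa / 1.96×10⁻⁴ = 119400 MPa = 119 GPa.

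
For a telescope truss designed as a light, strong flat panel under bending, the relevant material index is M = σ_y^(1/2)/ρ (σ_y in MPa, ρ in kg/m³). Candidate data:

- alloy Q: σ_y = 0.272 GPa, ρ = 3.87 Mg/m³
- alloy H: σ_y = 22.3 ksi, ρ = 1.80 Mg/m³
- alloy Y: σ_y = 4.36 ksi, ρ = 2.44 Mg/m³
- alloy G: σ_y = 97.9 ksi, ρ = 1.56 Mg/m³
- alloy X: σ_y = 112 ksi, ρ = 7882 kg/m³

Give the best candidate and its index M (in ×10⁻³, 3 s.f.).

alloy G, M = 16.7×10⁻³

In SI units:
  alloy Q: σ_y = 272.0 MPa, ρ = 3870 kg/m³
  alloy H: σ_y = 153.8 MPa, ρ = 1800 kg/m³
  alloy Y: σ_y = 30.06 MPa, ρ = 2440 kg/m³
  alloy G: σ_y = 675.0 MPa, ρ = 1560 kg/m³
  alloy X: σ_y = 772.2 MPa, ρ = 7882 kg/m³
  alloy G: M = 16.7×10⁻³
  alloy H: M = 6.89×10⁻³
  alloy Q: M = 4.26×10⁻³
  alloy X: M = 3.53×10⁻³
  alloy Y: M = 2.25×10⁻³
Highest index: alloy G.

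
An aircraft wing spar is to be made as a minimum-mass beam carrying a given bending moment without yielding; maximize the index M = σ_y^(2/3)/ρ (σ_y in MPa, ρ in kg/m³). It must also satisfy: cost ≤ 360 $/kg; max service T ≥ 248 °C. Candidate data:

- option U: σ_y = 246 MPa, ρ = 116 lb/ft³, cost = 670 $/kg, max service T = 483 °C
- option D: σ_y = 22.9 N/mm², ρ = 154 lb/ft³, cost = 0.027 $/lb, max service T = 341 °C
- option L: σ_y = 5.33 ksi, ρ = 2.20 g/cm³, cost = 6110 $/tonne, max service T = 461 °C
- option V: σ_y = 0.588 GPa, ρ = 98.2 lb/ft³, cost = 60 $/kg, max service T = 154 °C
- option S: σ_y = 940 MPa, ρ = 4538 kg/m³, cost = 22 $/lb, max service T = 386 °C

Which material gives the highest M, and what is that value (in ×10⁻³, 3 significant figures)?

option S, M = 21.1×10⁻³

Screen on constraints: cost ≤ 360 $/kg; max service T ≥ 248 °C. Survivors: option D, option L, option S.
Putting every candidate on a common basis:
  option D: σ_y = 22.90 MPa, ρ = 2467 kg/m³
  option L: σ_y = 36.75 MPa, ρ = 2200 kg/m³
  option S: σ_y = 940.0 MPa, ρ = 4538 kg/m³
  option S: M = 21.1×10⁻³
  option L: M = 5.02×10⁻³
  option D: M = 3.27×10⁻³
Option S ranks first.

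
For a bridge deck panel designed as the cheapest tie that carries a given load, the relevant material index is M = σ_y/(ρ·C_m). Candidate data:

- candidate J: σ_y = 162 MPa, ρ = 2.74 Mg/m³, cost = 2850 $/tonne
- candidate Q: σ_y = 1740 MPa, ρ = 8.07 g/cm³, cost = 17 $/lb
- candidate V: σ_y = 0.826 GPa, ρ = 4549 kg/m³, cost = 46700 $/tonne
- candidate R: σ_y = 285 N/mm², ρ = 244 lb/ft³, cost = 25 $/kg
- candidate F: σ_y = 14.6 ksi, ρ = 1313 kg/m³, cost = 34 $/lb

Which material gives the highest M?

candidate J

Normalizing units and computing the index:
  candidate J: σ_y = 162.0 MPa, ρ = 2740 kg/m³, cost = 2.850 $/kg
  candidate Q: σ_y = 1740 MPa, ρ = 8070 kg/m³, cost = 37.48 $/kg
  candidate V: σ_y = 826.0 MPa, ρ = 4549 kg/m³, cost = 46.70 $/kg
  candidate R: σ_y = 285.0 MPa, ρ = 3909 kg/m³, cost = 25.00 $/kg
  candidate F: σ_y = 100.7 MPa, ρ = 1313 kg/m³, cost = 74.96 $/kg
  candidate J: M = 20.7 kN·m per $
  candidate Q: M = 5.75 kN·m per $
  candidate V: M = 3.89 kN·m per $
  candidate R: M = 2.92 kN·m per $
  candidate F: M = 1.02 kN·m per $
Candidate J has the largest M.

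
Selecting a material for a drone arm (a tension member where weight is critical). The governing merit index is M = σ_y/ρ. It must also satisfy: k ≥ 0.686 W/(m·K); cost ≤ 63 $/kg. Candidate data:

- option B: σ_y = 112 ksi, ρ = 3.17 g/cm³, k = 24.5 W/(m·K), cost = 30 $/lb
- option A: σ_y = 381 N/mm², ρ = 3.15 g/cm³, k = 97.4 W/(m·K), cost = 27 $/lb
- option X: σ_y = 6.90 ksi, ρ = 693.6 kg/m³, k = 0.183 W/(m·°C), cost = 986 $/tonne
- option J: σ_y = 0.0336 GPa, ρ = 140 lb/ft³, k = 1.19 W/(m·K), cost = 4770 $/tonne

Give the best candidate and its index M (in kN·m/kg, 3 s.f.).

Screen on constraints: k ≥ 0.686 W/(m·K); cost ≤ 63 $/kg. Survivors: option A, option J.
In SI units:
  option A: σ_y = 381.0 MPa, ρ = 3150 kg/m³
  option J: σ_y = 33.60 MPa, ρ = 2243 kg/m³
  option A: M = 121 kN·m/kg
  option J: M = 15.0 kN·m/kg
Option A ranks first.

option A, M = 121 kN·m/kg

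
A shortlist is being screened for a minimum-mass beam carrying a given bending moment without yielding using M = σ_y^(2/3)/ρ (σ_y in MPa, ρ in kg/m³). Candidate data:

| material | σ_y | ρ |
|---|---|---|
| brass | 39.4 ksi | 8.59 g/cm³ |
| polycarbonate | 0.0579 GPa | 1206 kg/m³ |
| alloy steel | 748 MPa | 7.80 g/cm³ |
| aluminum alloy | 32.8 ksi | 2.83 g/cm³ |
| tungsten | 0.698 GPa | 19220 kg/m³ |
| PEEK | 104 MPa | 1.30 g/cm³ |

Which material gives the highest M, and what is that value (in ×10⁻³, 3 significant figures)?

Putting every candidate on a common basis:
  brass: σ_y = 271.7 MPa, ρ = 8590 kg/m³
  polycarbonate: σ_y = 57.90 MPa, ρ = 1206 kg/m³
  alloy steel: σ_y = 748.0 MPa, ρ = 7800 kg/m³
  aluminum alloy: σ_y = 226.1 MPa, ρ = 2830 kg/m³
  tungsten: σ_y = 698.0 MPa, ρ = 19220 kg/m³
  PEEK: σ_y = 104.0 MPa, ρ = 1300 kg/m³
  PEEK: M = 17.0×10⁻³
  aluminum alloy: M = 13.1×10⁻³
  polycarbonate: M = 12.4×10⁻³
  alloy steel: M = 10.6×10⁻³
  brass: M = 4.88×10⁻³
  tungsten: M = 4.09×10⁻³
Highest index: PEEK.

PEEK, M = 17.0×10⁻³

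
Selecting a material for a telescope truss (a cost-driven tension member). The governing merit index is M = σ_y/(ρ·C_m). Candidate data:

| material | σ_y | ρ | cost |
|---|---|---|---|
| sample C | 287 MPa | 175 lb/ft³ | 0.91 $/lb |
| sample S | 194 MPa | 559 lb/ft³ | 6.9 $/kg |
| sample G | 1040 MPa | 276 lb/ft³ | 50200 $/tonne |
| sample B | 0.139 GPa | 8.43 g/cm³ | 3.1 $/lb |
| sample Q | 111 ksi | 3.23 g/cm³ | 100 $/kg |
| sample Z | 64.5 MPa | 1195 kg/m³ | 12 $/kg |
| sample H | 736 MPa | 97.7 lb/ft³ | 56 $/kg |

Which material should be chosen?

Convert each candidate to consistent units, then evaluate M:
  sample C: σ_y = 287.0 MPa, ρ = 2803 kg/m³, cost = 2.006 $/kg
  sample S: σ_y = 194.0 MPa, ρ = 8954 kg/m³, cost = 6.900 $/kg
  sample G: σ_y = 1040 MPa, ρ = 4421 kg/m³, cost = 50.20 $/kg
  sample B: σ_y = 139.0 MPa, ρ = 8430 kg/m³, cost = 6.834 $/kg
  sample Q: σ_y = 765.3 MPa, ρ = 3230 kg/m³, cost = 100.0 $/kg
  sample Z: σ_y = 64.50 MPa, ρ = 1195 kg/m³, cost = 12.00 $/kg
  sample H: σ_y = 736.0 MPa, ρ = 1565 kg/m³, cost = 56.00 $/kg
  sample C: M = 51.0 kN·m per $
  sample H: M = 8.40 kN·m per $
  sample G: M = 4.69 kN·m per $
  sample Z: M = 4.50 kN·m per $
  sample S: M = 3.14 kN·m per $
  sample B: M = 2.41 kN·m per $
  sample Q: M = 2.37 kN·m per $
The maximum is for sample C.

sample C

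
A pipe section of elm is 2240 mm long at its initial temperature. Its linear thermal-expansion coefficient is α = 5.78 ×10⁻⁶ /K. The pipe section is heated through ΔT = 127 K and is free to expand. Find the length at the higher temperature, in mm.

ΔL = α·L₀·ΔT = 5.78×10⁻⁶ × 2240 mm × 127.0 K = 1.64 mm.
L = L₀ + ΔL = 2240 + 1.64 = 2241.6 mm.

2241.6 mm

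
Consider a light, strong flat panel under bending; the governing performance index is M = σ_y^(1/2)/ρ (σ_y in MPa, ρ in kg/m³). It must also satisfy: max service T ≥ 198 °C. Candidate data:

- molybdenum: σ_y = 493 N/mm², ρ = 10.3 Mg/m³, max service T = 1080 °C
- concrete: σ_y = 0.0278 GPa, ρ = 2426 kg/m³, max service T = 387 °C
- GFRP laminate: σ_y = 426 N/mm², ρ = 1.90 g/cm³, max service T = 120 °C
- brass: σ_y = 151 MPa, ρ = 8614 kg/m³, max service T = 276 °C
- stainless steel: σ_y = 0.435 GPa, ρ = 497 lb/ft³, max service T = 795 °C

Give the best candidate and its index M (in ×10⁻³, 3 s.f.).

stainless steel, M = 2.62×10⁻³

Screen on constraints: max service T ≥ 198 °C. Survivors: molybdenum, concrete, brass, stainless steel.
Normalizing units and computing the index:
  molybdenum: σ_y = 493.0 MPa, ρ = 10300 kg/m³
  concrete: σ_y = 27.80 MPa, ρ = 2426 kg/m³
  brass: σ_y = 151.0 MPa, ρ = 8614 kg/m³
  stainless steel: σ_y = 435.0 MPa, ρ = 7961 kg/m³
  stainless steel: M = 2.62×10⁻³
  concrete: M = 2.17×10⁻³
  molybdenum: M = 2.16×10⁻³
  brass: M = 1.43×10⁻³
Stainless steel ranks first.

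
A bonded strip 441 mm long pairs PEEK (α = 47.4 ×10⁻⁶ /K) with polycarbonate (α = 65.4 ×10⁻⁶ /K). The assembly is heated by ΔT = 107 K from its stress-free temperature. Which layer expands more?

α(PEEK) = 47.4×10⁻⁶/K vs α(polycarbonate) = 65.4×10⁻⁶/K.
Higher α expands more for the same ΔT: polycarbonate.

polycarbonate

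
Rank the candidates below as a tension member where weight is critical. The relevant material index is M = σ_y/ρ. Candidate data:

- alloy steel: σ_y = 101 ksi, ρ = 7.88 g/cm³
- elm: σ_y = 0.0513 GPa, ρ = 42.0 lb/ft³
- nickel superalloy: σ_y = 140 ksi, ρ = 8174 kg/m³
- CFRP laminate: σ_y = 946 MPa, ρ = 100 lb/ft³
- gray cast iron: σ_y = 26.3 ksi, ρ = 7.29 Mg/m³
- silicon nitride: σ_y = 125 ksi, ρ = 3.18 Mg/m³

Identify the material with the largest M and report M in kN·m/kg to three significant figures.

CFRP laminate, M = 591 kN·m/kg

Putting every candidate on a common basis:
  alloy steel: σ_y = 696.4 MPa, ρ = 7880 kg/m³
  elm: σ_y = 51.30 MPa, ρ = 672.8 kg/m³
  nickel superalloy: σ_y = 965.3 MPa, ρ = 8174 kg/m³
  CFRP laminate: σ_y = 946.0 MPa, ρ = 1602 kg/m³
  gray cast iron: σ_y = 181.3 MPa, ρ = 7290 kg/m³
  silicon nitride: σ_y = 861.8 MPa, ρ = 3180 kg/m³
  CFRP laminate: M = 591 kN·m/kg
  silicon nitride: M = 271 kN·m/kg
  nickel superalloy: M = 118 kN·m/kg
  alloy steel: M = 88.4 kN·m/kg
  elm: M = 76.3 kN·m/kg
  gray cast iron: M = 24.9 kN·m/kg
The maximum is for CFRP laminate.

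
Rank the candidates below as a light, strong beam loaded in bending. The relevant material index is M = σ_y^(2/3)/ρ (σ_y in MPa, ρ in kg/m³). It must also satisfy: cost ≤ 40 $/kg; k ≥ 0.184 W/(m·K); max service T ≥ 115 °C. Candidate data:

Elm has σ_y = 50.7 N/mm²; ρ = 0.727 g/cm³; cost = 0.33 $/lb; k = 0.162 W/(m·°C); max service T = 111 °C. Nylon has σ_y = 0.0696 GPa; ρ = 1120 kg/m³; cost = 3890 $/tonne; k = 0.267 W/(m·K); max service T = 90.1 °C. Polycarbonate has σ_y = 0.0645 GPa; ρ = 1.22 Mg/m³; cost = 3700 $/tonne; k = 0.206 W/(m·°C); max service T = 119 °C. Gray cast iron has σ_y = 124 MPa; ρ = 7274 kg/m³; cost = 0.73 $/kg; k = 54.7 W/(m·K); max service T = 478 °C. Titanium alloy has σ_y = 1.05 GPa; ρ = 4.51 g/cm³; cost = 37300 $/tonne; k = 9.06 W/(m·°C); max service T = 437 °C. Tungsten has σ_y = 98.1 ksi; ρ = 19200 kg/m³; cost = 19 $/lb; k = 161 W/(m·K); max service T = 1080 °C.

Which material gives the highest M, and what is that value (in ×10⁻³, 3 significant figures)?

Screen on constraints: cost ≤ 40 $/kg; k ≥ 0.184 W/(m·K); max service T ≥ 115 °C. Survivors: polycarbonate, gray cast iron, titanium alloy.
After converting to SI:
  polycarbonate: σ_y = 64.50 MPa, ρ = 1220 kg/m³
  gray cast iron: σ_y = 124.0 MPa, ρ = 7274 kg/m³
  titanium alloy: σ_y = 1050 MPa, ρ = 4510 kg/m³
  titanium alloy: M = 22.9×10⁻³
  polycarbonate: M = 13.2×10⁻³
  gray cast iron: M = 3.42×10⁻³
The maximum is for titanium alloy.

titanium alloy, M = 22.9×10⁻³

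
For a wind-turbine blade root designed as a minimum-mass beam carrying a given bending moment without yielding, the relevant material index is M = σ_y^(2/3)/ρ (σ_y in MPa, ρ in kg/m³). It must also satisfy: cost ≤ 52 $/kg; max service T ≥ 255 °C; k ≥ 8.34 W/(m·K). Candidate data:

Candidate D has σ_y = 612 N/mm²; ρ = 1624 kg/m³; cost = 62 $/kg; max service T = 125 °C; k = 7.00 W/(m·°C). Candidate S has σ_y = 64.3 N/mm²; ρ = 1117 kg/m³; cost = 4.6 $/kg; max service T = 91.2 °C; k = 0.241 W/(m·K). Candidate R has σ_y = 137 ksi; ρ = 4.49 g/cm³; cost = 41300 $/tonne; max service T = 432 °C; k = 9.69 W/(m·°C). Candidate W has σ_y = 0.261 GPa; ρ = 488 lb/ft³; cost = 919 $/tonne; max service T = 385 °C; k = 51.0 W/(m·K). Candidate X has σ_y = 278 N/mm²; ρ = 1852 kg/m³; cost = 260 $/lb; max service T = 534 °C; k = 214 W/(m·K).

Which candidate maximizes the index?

Screen on constraints: cost ≤ 52 $/kg; max service T ≥ 255 °C; k ≥ 8.34 W/(m·K). Survivors: candidate R, candidate W.
After converting to SI:
  candidate R: σ_y = 944.6 MPa, ρ = 4490 kg/m³
  candidate W: σ_y = 261.0 MPa, ρ = 7817 kg/m³
  candidate R: M = 21.4×10⁻³
  candidate W: M = 5.22×10⁻³
Highest index: candidate R.

candidate R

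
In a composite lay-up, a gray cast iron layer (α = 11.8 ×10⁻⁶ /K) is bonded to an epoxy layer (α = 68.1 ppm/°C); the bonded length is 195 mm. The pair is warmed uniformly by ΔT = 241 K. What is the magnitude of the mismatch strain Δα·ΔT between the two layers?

Δα = |11.8 − 68.1|×10⁻⁶/K = 56.3×10⁻⁶/K.
Mismatch strain = Δα·ΔT = 56.3×10⁻⁶ × 241.0 = 0.0136.

0.0136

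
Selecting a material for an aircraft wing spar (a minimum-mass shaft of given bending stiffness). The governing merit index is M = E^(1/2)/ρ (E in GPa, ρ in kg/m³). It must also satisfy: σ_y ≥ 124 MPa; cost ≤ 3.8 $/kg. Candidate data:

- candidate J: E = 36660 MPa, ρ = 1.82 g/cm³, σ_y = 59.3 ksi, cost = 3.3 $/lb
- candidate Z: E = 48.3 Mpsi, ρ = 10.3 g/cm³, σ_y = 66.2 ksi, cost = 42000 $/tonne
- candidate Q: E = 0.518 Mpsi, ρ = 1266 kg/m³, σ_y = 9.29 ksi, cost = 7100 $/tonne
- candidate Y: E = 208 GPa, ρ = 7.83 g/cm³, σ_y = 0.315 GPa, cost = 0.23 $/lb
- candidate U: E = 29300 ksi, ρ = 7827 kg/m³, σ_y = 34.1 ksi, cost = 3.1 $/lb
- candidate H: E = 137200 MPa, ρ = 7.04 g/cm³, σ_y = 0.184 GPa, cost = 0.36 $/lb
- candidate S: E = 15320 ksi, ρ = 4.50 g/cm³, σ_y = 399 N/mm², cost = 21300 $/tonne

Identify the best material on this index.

candidate Y

Screen on constraints: σ_y ≥ 124 MPa; cost ≤ 3.8 $/kg. Survivors: candidate Y, candidate H.
Normalizing units and computing the index:
  candidate Y: E = 208.0 GPa, ρ = 7830 kg/m³
  candidate H: E = 137.2 GPa, ρ = 7040 kg/m³
  candidate Y: M = 1.84×10⁻³
  candidate H: M = 1.66×10⁻³
The maximum is for candidate Y.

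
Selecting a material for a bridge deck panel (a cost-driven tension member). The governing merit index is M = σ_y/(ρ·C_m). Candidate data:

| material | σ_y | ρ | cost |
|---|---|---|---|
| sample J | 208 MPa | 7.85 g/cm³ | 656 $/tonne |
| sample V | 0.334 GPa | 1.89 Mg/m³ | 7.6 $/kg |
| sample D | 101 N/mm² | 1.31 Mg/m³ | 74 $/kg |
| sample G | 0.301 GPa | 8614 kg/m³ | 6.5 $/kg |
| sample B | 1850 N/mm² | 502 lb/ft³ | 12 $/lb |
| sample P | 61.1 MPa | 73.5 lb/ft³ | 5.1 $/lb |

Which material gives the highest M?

Normalizing units and computing the index:
  sample J: σ_y = 208.0 MPa, ρ = 7850 kg/m³, cost = 0.6560 $/kg
  sample V: σ_y = 334.0 MPa, ρ = 1890 kg/m³, cost = 7.600 $/kg
  sample D: σ_y = 101.0 MPa, ρ = 1310 kg/m³, cost = 74.00 $/kg
  sample G: σ_y = 301.0 MPa, ρ = 8614 kg/m³, cost = 6.500 $/kg
  sample B: σ_y = 1850 MPa, ρ = 8041 kg/m³, cost = 26.46 $/kg
  sample P: σ_y = 61.10 MPa, ρ = 1177 kg/m³, cost = 11.24 $/kg
  sample J: M = 40.4 kN·m per $
  sample V: M = 23.3 kN·m per $
  sample B: M = 8.70 kN·m per $
  sample G: M = 5.38 kN·m per $
  sample P: M = 4.62 kN·m per $
  sample D: M = 1.04 kN·m per $
Highest index: sample J.

sample J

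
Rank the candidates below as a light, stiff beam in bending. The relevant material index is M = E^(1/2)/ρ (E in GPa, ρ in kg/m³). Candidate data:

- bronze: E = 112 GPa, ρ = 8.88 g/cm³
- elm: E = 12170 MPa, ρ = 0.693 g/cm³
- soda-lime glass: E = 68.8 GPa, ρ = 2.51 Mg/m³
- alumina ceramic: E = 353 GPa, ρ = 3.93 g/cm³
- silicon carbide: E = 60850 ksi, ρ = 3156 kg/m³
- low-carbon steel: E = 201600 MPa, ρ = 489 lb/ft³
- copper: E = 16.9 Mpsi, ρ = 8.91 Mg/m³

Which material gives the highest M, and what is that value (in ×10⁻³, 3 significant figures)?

In SI units:
  bronze: E = 112.0 GPa, ρ = 8880 kg/m³
  elm: E = 12.17 GPa, ρ = 693.0 kg/m³
  soda-lime glass: E = 68.80 GPa, ρ = 2510 kg/m³
  alumina ceramic: E = 353.0 GPa, ρ = 3930 kg/m³
  silicon carbide: E = 419.5 GPa, ρ = 3156 kg/m³
  low-carbon steel: E = 201.6 GPa, ρ = 7833 kg/m³
  copper: E = 116.5 GPa, ρ = 8910 kg/m³
  silicon carbide: M = 6.49×10⁻³
  elm: M = 5.03×10⁻³
  alumina ceramic: M = 4.78×10⁻³
  soda-lime glass: M = 3.30×10⁻³
  low-carbon steel: M = 1.81×10⁻³
  copper: M = 1.21×10⁻³
  bronze: M = 1.19×10⁻³
Silicon carbide has the largest M.

silicon carbide, M = 6.49×10⁻³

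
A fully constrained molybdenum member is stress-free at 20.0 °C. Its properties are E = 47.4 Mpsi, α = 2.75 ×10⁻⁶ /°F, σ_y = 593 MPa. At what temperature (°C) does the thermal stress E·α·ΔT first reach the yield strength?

387 °C

E = 47.4 Mpsi = 326.8 GPa.
α = 2.75×10⁻⁶/°F × 9/5 = 4.95×10⁻⁶/K.
E·α·ΔT = 593.0 MPa ⇒ ΔT = 593.0 / (326.8×10³ × 4.95×10⁻⁶) = 366.6 K.
T = 20.0 + 366.6 = 386.6 °C.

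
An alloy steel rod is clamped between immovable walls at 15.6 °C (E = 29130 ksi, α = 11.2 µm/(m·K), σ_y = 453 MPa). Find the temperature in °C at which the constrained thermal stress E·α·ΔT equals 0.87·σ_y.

E = 29130 ksi = 200.8 GPa.
E·α·ΔT = 394.1 MPa ⇒ ΔT = 394.1 / (200.8×10³ × 11.2×10⁻⁶) = 175.2 K.
T = 15.6 + 175.2 = 190.8 °C.

191 °C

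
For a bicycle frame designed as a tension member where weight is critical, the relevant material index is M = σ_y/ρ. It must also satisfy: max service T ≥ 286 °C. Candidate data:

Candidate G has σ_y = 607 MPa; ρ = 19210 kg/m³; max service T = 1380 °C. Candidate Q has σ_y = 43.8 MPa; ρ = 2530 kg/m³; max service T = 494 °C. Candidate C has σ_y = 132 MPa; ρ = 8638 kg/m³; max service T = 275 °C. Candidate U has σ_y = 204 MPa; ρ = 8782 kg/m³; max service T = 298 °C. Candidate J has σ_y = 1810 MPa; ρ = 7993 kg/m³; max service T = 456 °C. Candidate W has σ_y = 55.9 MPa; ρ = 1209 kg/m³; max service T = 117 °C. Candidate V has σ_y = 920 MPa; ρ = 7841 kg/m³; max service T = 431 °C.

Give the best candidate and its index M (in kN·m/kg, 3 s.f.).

candidate J, M = 226 kN·m/kg

Screen on constraints: max service T ≥ 286 °C. Survivors: candidate G, candidate Q, candidate U, candidate J, candidate V.
Per-candidate index values:
  candidate J: M = 226 kN·m/kg
  candidate V: M = 117 kN·m/kg
  candidate G: M = 31.6 kN·m/kg
  candidate U: M = 23.2 kN·m/kg
  candidate Q: M = 17.3 kN·m/kg
Candidate J ranks first.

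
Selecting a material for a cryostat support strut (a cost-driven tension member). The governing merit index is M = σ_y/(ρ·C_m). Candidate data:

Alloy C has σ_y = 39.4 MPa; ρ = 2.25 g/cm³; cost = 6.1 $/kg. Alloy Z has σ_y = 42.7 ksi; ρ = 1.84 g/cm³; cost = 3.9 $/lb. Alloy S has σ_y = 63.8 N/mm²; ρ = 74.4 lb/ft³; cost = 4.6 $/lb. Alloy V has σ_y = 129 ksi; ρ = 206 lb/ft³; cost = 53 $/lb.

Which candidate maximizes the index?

alloy Z

Convert each candidate to consistent units, then evaluate M:
  alloy C: σ_y = 39.40 MPa, ρ = 2250 kg/m³, cost = 6.100 $/kg
  alloy Z: σ_y = 294.4 MPa, ρ = 1840 kg/m³, cost = 8.598 $/kg
  alloy S: σ_y = 63.80 MPa, ρ = 1192 kg/m³, cost = 10.14 $/kg
  alloy V: σ_y = 889.4 MPa, ρ = 3300 kg/m³, cost = 116.8 $/kg
  alloy Z: M = 18.6 kN·m per $
  alloy S: M = 5.28 kN·m per $
  alloy C: M = 2.87 kN·m per $
  alloy V: M = 2.31 kN·m per $
Highest index: alloy Z.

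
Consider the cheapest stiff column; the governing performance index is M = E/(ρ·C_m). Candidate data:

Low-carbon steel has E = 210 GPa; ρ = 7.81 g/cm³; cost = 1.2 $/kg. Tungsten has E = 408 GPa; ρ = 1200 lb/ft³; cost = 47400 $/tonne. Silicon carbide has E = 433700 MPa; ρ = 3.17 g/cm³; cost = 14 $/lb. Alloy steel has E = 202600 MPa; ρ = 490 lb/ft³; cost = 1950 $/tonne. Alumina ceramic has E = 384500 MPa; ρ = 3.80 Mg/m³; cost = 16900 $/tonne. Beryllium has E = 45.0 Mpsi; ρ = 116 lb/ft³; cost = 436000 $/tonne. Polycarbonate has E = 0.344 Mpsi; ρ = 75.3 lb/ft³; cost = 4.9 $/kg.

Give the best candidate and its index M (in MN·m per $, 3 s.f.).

low-carbon steel, M = 22.4 MN·m per $

After converting to SI:
  low-carbon steel: E = 210.0 GPa, ρ = 7810 kg/m³, cost = 1.200 $/kg
  tungsten: E = 408.0 GPa, ρ = 19220 kg/m³, cost = 47.40 $/kg
  silicon carbide: E = 433.7 GPa, ρ = 3170 kg/m³, cost = 30.86 $/kg
  alloy steel: E = 202.6 GPa, ρ = 7849 kg/m³, cost = 1.950 $/kg
  alumina ceramic: E = 384.5 GPa, ρ = 3800 kg/m³, cost = 16.90 $/kg
  beryllium: E = 310.3 GPa, ρ = 1858 kg/m³, cost = 436.0 $/kg
  polycarbonate: E = 2.372 GPa, ρ = 1206 kg/m³, cost = 4.900 $/kg
  low-carbon steel: M = 22.4 MN·m per $
  alloy steel: M = 13.2 MN·m per $
  alumina ceramic: M = 5.99 MN·m per $
  silicon carbide: M = 4.43 MN·m per $
  tungsten: M = 0.448 MN·m per $
  polycarbonate: M = 0.401 MN·m per $
  beryllium: M = 0.383 MN·m per $
Low-carbon steel ranks first.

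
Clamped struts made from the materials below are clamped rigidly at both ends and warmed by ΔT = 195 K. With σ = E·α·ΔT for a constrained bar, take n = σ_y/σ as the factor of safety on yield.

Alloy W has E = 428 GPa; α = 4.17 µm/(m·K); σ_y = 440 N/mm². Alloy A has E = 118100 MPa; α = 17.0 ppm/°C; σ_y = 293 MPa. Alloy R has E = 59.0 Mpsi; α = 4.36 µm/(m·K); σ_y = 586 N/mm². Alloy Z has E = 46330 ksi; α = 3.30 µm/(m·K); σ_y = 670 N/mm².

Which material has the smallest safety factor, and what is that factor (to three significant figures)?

alloy A, n = 0.748

With everything in SI (GPa, ×10⁻⁶/K, MPa):
  alloy W: E = 428.0, α = 4.17, σ_y = 440.0 → σ = 348 MPa, n = 1.26
  alloy A: E = 118.1, α = 17.0, σ_y = 293.0 → σ = 392 MPa, n = 0.748
  alloy R: E = 406.8, α = 4.36, σ_y = 586.0 → σ = 346 MPa, n = 1.69
  alloy Z: E = 319.4, α = 3.30, σ_y = 670.0 → σ = 206 MPa, n = 3.26
Alloy A has the lowest safety factor, n = 0.748.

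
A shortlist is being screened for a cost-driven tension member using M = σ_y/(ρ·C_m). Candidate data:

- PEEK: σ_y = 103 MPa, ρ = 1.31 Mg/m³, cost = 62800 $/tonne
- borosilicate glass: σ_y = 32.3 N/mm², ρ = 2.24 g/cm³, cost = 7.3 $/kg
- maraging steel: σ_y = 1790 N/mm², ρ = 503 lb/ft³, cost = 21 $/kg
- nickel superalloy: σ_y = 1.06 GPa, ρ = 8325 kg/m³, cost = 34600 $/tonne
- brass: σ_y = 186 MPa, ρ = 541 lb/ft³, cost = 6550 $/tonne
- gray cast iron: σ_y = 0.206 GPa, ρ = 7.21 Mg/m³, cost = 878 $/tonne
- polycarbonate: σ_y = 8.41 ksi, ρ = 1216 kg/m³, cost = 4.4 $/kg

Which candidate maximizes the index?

gray cast iron

Putting every candidate on a common basis:
  PEEK: σ_y = 103.0 MPa, ρ = 1310 kg/m³, cost = 62.80 $/kg
  borosilicate glass: σ_y = 32.30 MPa, ρ = 2240 kg/m³, cost = 7.300 $/kg
  maraging steel: σ_y = 1790 MPa, ρ = 8057 kg/m³, cost = 21.00 $/kg
  nickel superalloy: σ_y = 1060 MPa, ρ = 8325 kg/m³, cost = 34.60 $/kg
  brass: σ_y = 186.0 MPa, ρ = 8666 kg/m³, cost = 6.550 $/kg
  gray cast iron: σ_y = 206.0 MPa, ρ = 7210 kg/m³, cost = 0.8780 $/kg
  polycarbonate: σ_y = 57.98 MPa, ρ = 1216 kg/m³, cost = 4.400 $/kg
  gray cast iron: M = 32.5 kN·m per $
  polycarbonate: M = 10.8 kN·m per $
  maraging steel: M = 10.6 kN·m per $
  nickel superalloy: M = 3.68 kN·m per $
  brass: M = 3.28 kN·m per $
  borosilicate glass: M = 1.98 kN·m per $
  PEEK: M = 1.25 kN·m per $
Gray cast iron has the largest M.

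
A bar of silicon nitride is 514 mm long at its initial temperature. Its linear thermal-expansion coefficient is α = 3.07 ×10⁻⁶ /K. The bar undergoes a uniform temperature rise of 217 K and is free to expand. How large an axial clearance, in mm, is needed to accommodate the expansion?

0.342 mm

ΔL = α·L₀·ΔT = 3.07×10⁻⁶ × 514 mm × 217.0 K = 0.342 mm.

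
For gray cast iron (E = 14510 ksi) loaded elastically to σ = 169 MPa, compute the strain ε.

E = 14510 ksi = 100.0 GPa = 100000 MPa.
ε = σ/E = 169 / 100000 = 1.69×10⁻³.

1.69×10⁻³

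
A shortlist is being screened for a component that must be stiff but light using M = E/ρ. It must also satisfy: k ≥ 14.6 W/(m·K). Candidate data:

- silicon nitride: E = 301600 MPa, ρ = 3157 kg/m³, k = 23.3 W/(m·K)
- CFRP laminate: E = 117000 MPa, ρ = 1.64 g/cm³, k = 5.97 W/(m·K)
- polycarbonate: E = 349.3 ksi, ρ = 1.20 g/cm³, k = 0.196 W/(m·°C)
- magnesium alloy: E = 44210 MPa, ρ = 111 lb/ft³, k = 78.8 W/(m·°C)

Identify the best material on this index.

silicon nitride

Screen on constraints: k ≥ 14.6 W/(m·K). Survivors: silicon nitride, magnesium alloy.
After converting to SI:
  silicon nitride: E = 301.6 GPa, ρ = 3157 kg/m³
  magnesium alloy: E = 44.21 GPa, ρ = 1778 kg/m³
  silicon nitride: M = 95.5 MN·m/kg
  magnesium alloy: M = 24.9 MN·m/kg
The maximum is for silicon nitride.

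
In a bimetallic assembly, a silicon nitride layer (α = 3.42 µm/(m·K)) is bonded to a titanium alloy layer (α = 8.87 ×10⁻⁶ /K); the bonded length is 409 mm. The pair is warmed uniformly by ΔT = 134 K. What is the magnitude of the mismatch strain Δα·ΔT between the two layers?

Δα = |3.42 − 8.87|×10⁻⁶/K = 5.45×10⁻⁶/K.
Mismatch strain = Δα·ΔT = 5.45×10⁻⁶ × 134.0 = 7.30×10⁻⁴.

7.30×10⁻⁴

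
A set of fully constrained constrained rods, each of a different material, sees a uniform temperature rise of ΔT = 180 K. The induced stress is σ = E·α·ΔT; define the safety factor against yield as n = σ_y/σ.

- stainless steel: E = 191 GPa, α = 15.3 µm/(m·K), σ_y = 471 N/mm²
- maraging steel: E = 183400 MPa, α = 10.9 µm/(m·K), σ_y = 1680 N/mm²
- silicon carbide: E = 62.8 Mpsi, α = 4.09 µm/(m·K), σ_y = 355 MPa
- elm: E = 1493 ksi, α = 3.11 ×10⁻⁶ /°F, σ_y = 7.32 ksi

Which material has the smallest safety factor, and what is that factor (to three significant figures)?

stainless steel, n = 0.895

Converting E to GPa, α to ×10⁻⁶/K, σ_y to MPa, then σ and n for each:
  stainless steel: E = 191.0, α = 15.3, σ_y = 471.0 → σ = 526 MPa, n = 0.895
  maraging steel: E = 183.4, α = 10.9, σ_y = 1680 → σ = 360 MPa, n = 4.67
  silicon carbide: E = 433.0, α = 4.09, σ_y = 355.0 → σ = 319 MPa, n = 1.11
  elm: E = 10.29, α = 5.60, σ_y = 50.47 → σ = 10.4 MPa, n = 4.87
Stainless steel has the lowest safety factor, n = 0.895.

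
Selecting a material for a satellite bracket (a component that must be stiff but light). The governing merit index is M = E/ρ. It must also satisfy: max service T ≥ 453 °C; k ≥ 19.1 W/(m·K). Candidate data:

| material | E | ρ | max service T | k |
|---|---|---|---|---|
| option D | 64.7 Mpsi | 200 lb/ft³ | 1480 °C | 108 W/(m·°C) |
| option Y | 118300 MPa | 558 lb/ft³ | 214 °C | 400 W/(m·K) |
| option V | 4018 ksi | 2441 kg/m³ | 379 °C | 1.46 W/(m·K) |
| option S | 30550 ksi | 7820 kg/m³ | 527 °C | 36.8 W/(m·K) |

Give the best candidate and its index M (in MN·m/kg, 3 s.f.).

option D, M = 139 MN·m/kg

Screen on constraints: max service T ≥ 453 °C; k ≥ 19.1 W/(m·K). Survivors: option D, option S.
Convert each candidate to consistent units, then evaluate M:
  option D: E = 446.1 GPa, ρ = 3204 kg/m³
  option S: E = 210.6 GPa, ρ = 7820 kg/m³
  option D: M = 139 MN·m/kg
  option S: M = 26.9 MN·m/kg
Option D ranks first.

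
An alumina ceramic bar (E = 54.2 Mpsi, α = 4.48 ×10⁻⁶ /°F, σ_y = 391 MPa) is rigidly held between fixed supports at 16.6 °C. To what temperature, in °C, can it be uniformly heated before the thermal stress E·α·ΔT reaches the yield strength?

146 °C

E = 54.2 Mpsi = 373.7 GPa.
α = 4.48×10⁻⁶/°F × 9/5 = 8.06×10⁻⁶/K.
E·α·ΔT = 391.0 MPa ⇒ ΔT = 391.0 / (373.7×10³ × 8.06×10⁻⁶) = 129.8 K.
T = 16.6 + 129.8 = 146.4 °C.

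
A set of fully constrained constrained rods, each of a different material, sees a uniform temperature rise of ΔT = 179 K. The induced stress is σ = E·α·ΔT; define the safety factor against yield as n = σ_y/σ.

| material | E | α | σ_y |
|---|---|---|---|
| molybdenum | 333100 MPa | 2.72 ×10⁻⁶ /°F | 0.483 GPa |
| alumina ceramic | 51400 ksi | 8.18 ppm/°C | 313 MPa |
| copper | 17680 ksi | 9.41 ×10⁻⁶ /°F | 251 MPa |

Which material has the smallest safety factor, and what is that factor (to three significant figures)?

Per material, after unit conversion:
  molybdenum: E = 333.1, α = 4.90, σ_y = 483.0 → σ = 292 MPa, n = 1.65
  alumina ceramic: E = 354.4, α = 8.18, σ_y = 313.0 → σ = 519 MPa, n = 0.603
  copper: E = 121.9, α = 16.9, σ_y = 251.0 → σ = 370 MPa, n = 0.679
Alumina ceramic has the lowest safety factor, n = 0.603.

alumina ceramic, n = 0.603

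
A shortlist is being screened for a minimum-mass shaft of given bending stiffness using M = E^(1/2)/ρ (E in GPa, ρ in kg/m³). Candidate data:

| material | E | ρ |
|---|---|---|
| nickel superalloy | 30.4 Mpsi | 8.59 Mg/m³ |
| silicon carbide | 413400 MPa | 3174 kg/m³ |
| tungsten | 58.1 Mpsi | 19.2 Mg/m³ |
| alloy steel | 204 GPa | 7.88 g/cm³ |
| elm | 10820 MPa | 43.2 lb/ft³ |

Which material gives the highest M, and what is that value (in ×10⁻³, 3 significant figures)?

Normalizing units and computing the index:
  nickel superalloy: E = 209.6 GPa, ρ = 8590 kg/m³
  silicon carbide: E = 413.4 GPa, ρ = 3174 kg/m³
  tungsten: E = 400.6 GPa, ρ = 19200 kg/m³
  alloy steel: E = 204.0 GPa, ρ = 7880 kg/m³
  elm: E = 10.82 GPa, ρ = 692.0 kg/m³
  silicon carbide: M = 6.41×10⁻³
  elm: M = 4.75×10⁻³
  alloy steel: M = 1.81×10⁻³
  nickel superalloy: M = 1.69×10⁻³
  tungsten: M = 1.04×10⁻³
Silicon carbide has the largest M.

silicon carbide, M = 6.41×10⁻³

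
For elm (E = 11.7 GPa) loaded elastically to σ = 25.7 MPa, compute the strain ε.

ε = σ/E = 25.7 / 11700 = 2.20×10⁻³.

2.20×10⁻³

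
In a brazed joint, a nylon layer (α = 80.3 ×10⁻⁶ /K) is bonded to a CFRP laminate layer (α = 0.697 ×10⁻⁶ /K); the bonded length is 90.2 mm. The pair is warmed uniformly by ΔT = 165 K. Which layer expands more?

α(nylon) = 80.3×10⁻⁶/K vs α(CFRP laminate) = 0.697×10⁻⁶/K.
Higher α expands more for the same ΔT: nylon.

nylon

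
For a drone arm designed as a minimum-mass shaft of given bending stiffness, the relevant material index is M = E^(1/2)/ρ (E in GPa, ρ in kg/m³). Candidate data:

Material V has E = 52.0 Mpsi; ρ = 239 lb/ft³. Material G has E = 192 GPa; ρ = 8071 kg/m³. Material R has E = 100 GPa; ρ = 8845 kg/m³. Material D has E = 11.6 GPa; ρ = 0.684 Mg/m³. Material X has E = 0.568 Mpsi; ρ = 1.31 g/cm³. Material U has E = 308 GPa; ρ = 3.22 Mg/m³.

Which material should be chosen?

material U

Normalizing units and computing the index:
  material V: E = 358.5 GPa, ρ = 3828 kg/m³
  material G: E = 192.0 GPa, ρ = 8071 kg/m³
  material R: E = 100.0 GPa, ρ = 8845 kg/m³
  material D: E = 11.60 GPa, ρ = 684.0 kg/m³
  material X: E = 3.916 GPa, ρ = 1310 kg/m³
  material U: E = 308.0 GPa, ρ = 3220 kg/m³
  material U: M = 5.45×10⁻³
  material D: M = 4.98×10⁻³
  material V: M = 4.95×10⁻³
  material G: M = 1.72×10⁻³
  material X: M = 1.51×10⁻³
  material R: M = 1.13×10⁻³
The maximum is for material U.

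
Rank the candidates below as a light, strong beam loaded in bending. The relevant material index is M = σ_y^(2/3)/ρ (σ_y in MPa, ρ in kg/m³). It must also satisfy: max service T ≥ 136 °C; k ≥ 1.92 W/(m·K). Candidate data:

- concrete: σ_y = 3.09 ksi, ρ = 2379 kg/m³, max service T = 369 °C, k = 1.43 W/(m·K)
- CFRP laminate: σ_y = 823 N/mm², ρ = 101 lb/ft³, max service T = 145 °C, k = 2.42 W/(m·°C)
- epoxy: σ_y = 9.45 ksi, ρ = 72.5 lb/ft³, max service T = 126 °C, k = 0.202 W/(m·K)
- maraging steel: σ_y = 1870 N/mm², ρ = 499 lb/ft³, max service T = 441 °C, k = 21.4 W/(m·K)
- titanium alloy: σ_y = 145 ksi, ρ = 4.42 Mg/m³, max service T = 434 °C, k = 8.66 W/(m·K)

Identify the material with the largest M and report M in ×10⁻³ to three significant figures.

CFRP laminate, M = 54.3×10⁻³

Screen on constraints: max service T ≥ 136 °C; k ≥ 1.92 W/(m·K). Survivors: CFRP laminate, maraging steel, titanium alloy.
Normalizing units and computing the index:
  CFRP laminate: σ_y = 823.0 MPa, ρ = 1618 kg/m³
  maraging steel: σ_y = 1870 MPa, ρ = 7993 kg/m³
  titanium alloy: σ_y = 999.7 MPa, ρ = 4420 kg/m³
  CFRP laminate: M = 54.3×10⁻³
  titanium alloy: M = 22.6×10⁻³
  maraging steel: M = 19.0×10⁻³
CFRP laminate ranks first.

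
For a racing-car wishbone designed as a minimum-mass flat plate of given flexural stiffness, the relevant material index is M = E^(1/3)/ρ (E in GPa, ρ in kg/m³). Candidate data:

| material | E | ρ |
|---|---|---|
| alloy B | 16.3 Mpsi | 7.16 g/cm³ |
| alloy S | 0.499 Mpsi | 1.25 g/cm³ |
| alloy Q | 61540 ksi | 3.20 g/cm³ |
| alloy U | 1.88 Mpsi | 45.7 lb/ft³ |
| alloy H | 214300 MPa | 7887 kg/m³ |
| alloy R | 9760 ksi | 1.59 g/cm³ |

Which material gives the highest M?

alloy U

Putting every candidate on a common basis:
  alloy B: E = 112.4 GPa, ρ = 7160 kg/m³
  alloy S: E = 3.440 GPa, ρ = 1250 kg/m³
  alloy Q: E = 424.3 GPa, ρ = 3200 kg/m³
  alloy U: E = 12.96 GPa, ρ = 732.0 kg/m³
  alloy H: E = 214.3 GPa, ρ = 7887 kg/m³
  alloy R: E = 67.29 GPa, ρ = 1590 kg/m³
  alloy U: M = 3.21×10⁻³
  alloy R: M = 2.56×10⁻³
  alloy Q: M = 2.35×10⁻³
  alloy S: M = 1.21×10⁻³
  alloy H: M = 0.759×10⁻³
  alloy B: M = 0.674×10⁻³
The maximum is for alloy U.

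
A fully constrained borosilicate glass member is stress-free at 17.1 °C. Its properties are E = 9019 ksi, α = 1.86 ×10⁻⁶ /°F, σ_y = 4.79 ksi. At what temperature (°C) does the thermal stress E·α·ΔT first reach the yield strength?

176 °C

E = 9019 ksi = 62.18 GPa.
α = 1.86×10⁻⁶/°F × 9/5 = 3.35×10⁻⁶/K.
σ_y = 4.79 ksi = 33.03 MPa.
E·α·ΔT = 33.03 MPa ⇒ ΔT = 33.03 / (62.18×10³ × 3.35×10⁻⁶) = 158.6 K.
T = 17.1 + 158.6 = 175.7 °C.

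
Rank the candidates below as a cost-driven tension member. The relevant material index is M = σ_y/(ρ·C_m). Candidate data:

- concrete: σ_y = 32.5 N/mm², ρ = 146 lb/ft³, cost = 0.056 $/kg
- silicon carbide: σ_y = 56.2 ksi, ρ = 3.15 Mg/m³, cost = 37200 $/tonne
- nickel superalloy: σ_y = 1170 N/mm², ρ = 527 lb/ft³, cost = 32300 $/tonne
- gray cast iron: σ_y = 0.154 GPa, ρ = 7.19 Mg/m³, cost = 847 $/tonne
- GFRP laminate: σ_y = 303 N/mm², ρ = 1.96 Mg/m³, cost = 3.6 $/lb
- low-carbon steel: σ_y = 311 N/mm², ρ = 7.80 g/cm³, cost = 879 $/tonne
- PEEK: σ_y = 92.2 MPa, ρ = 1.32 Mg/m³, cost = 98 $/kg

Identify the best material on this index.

Normalizing units and computing the index:
  concrete: σ_y = 32.50 MPa, ρ = 2339 kg/m³, cost = 0.05600 $/kg
  silicon carbide: σ_y = 387.5 MPa, ρ = 3150 kg/m³, cost = 37.20 $/kg
  nickel superalloy: σ_y = 1170 MPa, ρ = 8442 kg/m³, cost = 32.30 $/kg
  gray cast iron: σ_y = 154.0 MPa, ρ = 7190 kg/m³, cost = 0.8470 $/kg
  GFRP laminate: σ_y = 303.0 MPa, ρ = 1960 kg/m³, cost = 7.937 $/kg
  low-carbon steel: σ_y = 311.0 MPa, ρ = 7800 kg/m³, cost = 0.8790 $/kg
  PEEK: σ_y = 92.20 MPa, ρ = 1320 kg/m³, cost = 98.00 $/kg
  concrete: M = 248 kN·m per $
  low-carbon steel: M = 45.4 kN·m per $
  gray cast iron: M = 25.3 kN·m per $
  GFRP laminate: M = 19.5 kN·m per $
  nickel superalloy: M = 4.29 kN·m per $
  silicon carbide: M = 3.31 kN·m per $
  PEEK: M = 0.713 kN·m per $
The maximum is for concrete.

concrete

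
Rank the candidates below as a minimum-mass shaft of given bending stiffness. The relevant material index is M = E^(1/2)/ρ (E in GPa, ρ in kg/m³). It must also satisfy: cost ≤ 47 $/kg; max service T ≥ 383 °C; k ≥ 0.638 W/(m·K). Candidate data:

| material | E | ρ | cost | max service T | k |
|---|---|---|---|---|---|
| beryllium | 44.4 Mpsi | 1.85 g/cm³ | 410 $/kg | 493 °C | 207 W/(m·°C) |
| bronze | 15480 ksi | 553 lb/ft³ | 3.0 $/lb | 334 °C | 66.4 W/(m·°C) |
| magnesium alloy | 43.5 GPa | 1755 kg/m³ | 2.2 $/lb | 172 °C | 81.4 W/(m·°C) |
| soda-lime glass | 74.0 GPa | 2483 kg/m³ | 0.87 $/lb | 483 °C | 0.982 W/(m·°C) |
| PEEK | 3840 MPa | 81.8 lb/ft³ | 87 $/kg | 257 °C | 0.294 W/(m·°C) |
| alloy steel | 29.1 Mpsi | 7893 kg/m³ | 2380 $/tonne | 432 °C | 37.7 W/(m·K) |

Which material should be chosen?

Screen on constraints: cost ≤ 47 $/kg; max service T ≥ 383 °C; k ≥ 0.638 W/(m·K). Survivors: soda-lime glass, alloy steel.
After converting to SI:
  soda-lime glass: E = 74.00 GPa, ρ = 2483 kg/m³
  alloy steel: E = 200.6 GPa, ρ = 7893 kg/m³
  soda-lime glass: M = 3.46×10⁻³
  alloy steel: M = 1.79×10⁻³
Soda-lime glass ranks first.

soda-lime glass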